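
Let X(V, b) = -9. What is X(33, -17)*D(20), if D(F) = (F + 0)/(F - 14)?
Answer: -30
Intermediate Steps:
D(F) = F/(-14 + F)
X(33, -17)*D(20) = -180/(-14 + 20) = -180/6 = -9*10/3 = -30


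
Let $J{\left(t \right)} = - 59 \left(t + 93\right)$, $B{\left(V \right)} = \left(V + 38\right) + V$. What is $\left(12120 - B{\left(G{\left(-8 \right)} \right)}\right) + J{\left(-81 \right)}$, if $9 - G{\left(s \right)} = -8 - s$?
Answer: $11356$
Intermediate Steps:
$G{\left(s \right)} = 17 + s$ ($G{\left(s \right)} = 9 - \left(-8 - s\right) = 9 + \left(8 + s\right) = 17 + s$)
$B{\left(V \right)} = 38 + 2 V$ ($B{\left(V \right)} = \left(38 + V\right) + V = 38 + 2 V$)
$J{\left(t \right)} = -5487 - 59 t$ ($J{\left(t \right)} = - 59 \left(93 + t\right) = -5487 - 59 t$)
$\left(12120 - B{\left(G{\left(-8 \right)} \right)}\right) + J{\left(-81 \right)} = \left(12120 - \left(38 + 2 \left(17 - 8\right)\right)\right) - 708 = \left(12120 - \left(38 + 2 \cdot 9\right)\right) + \left(-5487 + 4779\right) = \left(12120 - \left(38 + 18\right)\right) - 708 = \left(12120 - 56\right) - 708 = 12064 - 708 = 11356$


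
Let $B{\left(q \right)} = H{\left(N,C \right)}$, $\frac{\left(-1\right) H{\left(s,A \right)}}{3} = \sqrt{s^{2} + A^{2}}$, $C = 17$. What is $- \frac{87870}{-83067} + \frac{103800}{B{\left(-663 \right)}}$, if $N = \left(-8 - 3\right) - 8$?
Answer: $\frac{29290}{27689} - \frac{3460 \sqrt{26}}{13} \approx -1356.1$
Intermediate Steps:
$N = -19$ ($N = -11 - 8 = -19$)
$H{\left(s,A \right)} = - 3 \sqrt{A^{2} + s^{2}}$ ($H{\left(s,A \right)} = - 3 \sqrt{s^{2} + A^{2}} = - 3 \sqrt{A^{2} + s^{2}}$)
$B{\left(q \right)} = - 15 \sqrt{26}$ ($B{\left(q \right)} = - 3 \sqrt{17^{2} + \left(-19\right)^{2}} = - 3 \sqrt{289 + 361} = - 3 \sqrt{650} = - 3 \cdot 5 \sqrt{26} = - 15 \sqrt{26}$)
$- \frac{87870}{-83067} + \frac{103800}{B{\left(-663 \right)}} = - \frac{87870}{-83067} + \frac{103800}{\left(-15\right) \sqrt{26}} = \left(-87870\right) \left(- \frac{1}{83067}\right) + 103800 \left(- \frac{\sqrt{26}}{390}\right) = \frac{29290}{27689} - \frac{3460 \sqrt{26}}{13}$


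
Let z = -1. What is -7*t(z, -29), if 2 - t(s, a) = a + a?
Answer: -420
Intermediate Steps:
t(s, a) = 2 - 2*a (t(s, a) = 2 - (a + a) = 2 - 2*a)
-7*t(z, -29) = -7*(2 - 2*(-29)) = -7*(2 + 58) = -7*60 = -420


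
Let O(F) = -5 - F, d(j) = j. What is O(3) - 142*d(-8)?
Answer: 1128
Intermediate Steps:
O(3) - 142*d(-8) = (-5 - 1*3) - 142*(-8) = (-5 - 3) + 1136 = -8 + 1136 = 1128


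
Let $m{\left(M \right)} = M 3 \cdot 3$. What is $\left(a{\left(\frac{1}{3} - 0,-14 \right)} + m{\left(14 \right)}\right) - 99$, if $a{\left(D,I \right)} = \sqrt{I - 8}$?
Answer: $27 + i \sqrt{22} \approx 27.0 + 4.6904 i$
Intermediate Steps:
$a{\left(D,I \right)} = \sqrt{-8 + I}$
$m{\left(M \right)} = 9 M$ ($m{\left(M \right)} = 3 M 3 = 9 M$)
$\left(a{\left(\frac{1}{3} - 0,-14 \right)} + m{\left(14 \right)}\right) - 99 = \left(\sqrt{-8 - 14} + 9 \cdot 14\right) - 99 = \left(\sqrt{-22} + 126\right) - 99 = \left(i \sqrt{22} + 126\right) - 99 = \left(126 + i \sqrt{22}\right) - 99 = 27 + i \sqrt{22}$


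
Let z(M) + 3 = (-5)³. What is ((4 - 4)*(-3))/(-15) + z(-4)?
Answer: -128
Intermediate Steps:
z(M) = -128 (z(M) = -3 + (-5)³ = -3 - 125 = -128)
((4 - 4)*(-3))/(-15) + z(-4) = ((4 - 4)*(-3))/(-15) - 128 = (0*(-3))*(-1/15) - 128 = 0*(-1/15) - 128 = 0 - 128 = -128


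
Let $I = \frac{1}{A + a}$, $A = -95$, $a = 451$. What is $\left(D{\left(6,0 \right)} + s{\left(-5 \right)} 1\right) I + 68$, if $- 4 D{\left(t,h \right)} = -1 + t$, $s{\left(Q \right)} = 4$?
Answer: $\frac{96843}{1424} \approx 68.008$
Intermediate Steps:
$D{\left(t,h \right)} = \frac{1}{4} - \frac{t}{4}$ ($D{\left(t,h \right)} = - \frac{-1 + t}{4} = \frac{1}{4} - \frac{t}{4}$)
$I = \frac{1}{356}$ ($I = \frac{1}{-95 + 451} = \frac{1}{356} \approx 0.002809$)
$\left(D{\left(6,0 \right)} + s{\left(-5 \right)} 1\right) I + 68 = \left(\left(\frac{1}{4} - \frac{3}{2}\right) + 4 \cdot 1\right) \frac{1}{356} + 68 = \left(\left(\frac{1}{4} - \frac{3}{2}\right) + 4\right) \frac{1}{356} + 68 = \left(- \frac{5}{4} + 4\right) \frac{1}{356} + 68 = \frac{11}{4} \cdot \frac{1}{356} + 68 = \frac{11}{1424} + 68 = \frac{96843}{1424}$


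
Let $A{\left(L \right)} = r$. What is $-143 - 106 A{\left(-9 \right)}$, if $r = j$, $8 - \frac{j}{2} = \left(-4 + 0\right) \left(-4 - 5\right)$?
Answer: $5793$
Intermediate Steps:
$j = -56$ ($j = 16 - 2 \left(-4 + 0\right) \left(-4 - 5\right) = 16 - 2 \left(\left(-4\right) \left(-9\right)\right) = 16 - 72 = -56$)
$r = -56$
$A{\left(L \right)} = -56$
$-143 - 106 A{\left(-9 \right)} = -143 - -5936 = -143 + 5936 = 5793$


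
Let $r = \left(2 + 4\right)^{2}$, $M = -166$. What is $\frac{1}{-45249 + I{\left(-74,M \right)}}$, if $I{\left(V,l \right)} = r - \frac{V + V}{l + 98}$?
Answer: $- \frac{17}{768658} \approx -2.2116 \cdot 10^{-5}$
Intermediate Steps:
$r = 36$ ($r = 6^{2} = 36$)
$I{\left(V,l \right)} = 36 - \frac{2 V}{98 + l}$ ($I{\left(V,l \right)} = 36 - \frac{V + V}{l + 98} = 36 - \frac{2 V}{98 + l}$)
$\frac{1}{-45249 + I{\left(-74,M \right)}} = \frac{1}{-45249 + \frac{2 \left(1764 - -74 + 18 \left(-166\right)\right)}{98 - 166}} = \frac{1}{-45249 + \frac{2 \left(1764 + 74 - 2988\right)}{-68}} = \frac{1}{-45249 + 2 \left(- \frac{1}{68}\right) \left(-1150\right)} = \frac{1}{-45249 + \frac{575}{17}} = \frac{1}{- \frac{768658}{17}} = - \frac{17}{768658}$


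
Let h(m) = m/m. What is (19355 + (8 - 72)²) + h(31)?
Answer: 23452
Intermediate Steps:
h(m) = 1
(19355 + (8 - 72)²) + h(31) = (19355 + (8 - 72)²) + 1 = (19355 + (-64)²) + 1 = (19355 + 4096) + 1 = 23451 + 1 = 23452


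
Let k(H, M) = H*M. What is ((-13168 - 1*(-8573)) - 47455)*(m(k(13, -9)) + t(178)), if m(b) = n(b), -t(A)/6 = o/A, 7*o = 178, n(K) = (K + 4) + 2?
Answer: 40755150/7 ≈ 5.8222e+6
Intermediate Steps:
n(K) = 6 + K (n(K) = (4 + K) + 2 = 6 + K)
o = 178/7 (o = (⅐)*178 = 178/7 ≈ 25.429)
t(A) = -1068/(7*A)
m(b) = 6 + b
((-13168 - 1*(-8573)) - 47455)*(m(k(13, -9)) + t(178)) = ((-13168 - 1*(-8573)) - 47455)*((6 + 13*(-9)) - 1068/7/178) = ((-13168 + 8573) - 47455)*((6 - 117) - 1068/7*1/178) = (-4595 - 47455)*(-111 - 6/7) = -52050*(-783/7) = 40755150/7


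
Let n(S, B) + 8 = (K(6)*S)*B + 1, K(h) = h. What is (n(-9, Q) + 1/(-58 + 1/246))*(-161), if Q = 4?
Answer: 512267707/14267 ≈ 35906.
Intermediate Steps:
n(S, B) = -7 + 6*B*S (n(S, B) = -8 + ((6*S)*B + 1) = -8 + (6*B*S + 1) = -8 + (1 + 6*B*S) = -7 + 6*B*S)
(n(-9, Q) + 1/(-58 + 1/246))*(-161) = ((-7 + 6*4*(-9)) + 1/(-58 + 1/246))*(-161) = ((-7 - 216) + 1/(-58 + 1/246))*(-161) = (-223 + 1/(-14267/246))*(-161) = (-223 - 246/14267)*(-161) = -3181787/14267*(-161) = 512267707/14267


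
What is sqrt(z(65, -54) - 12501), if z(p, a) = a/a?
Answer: 50*I*sqrt(5) ≈ 111.8*I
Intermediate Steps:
z(p, a) = 1
sqrt(z(65, -54) - 12501) = sqrt(1 - 12501) = sqrt(-12500) = 50*I*sqrt(5)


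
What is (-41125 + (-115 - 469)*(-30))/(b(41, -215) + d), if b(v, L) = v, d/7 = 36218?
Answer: -23605/253567 ≈ -0.093092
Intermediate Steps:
d = 253526 (d = 7*36218 = 253526)
(-41125 + (-115 - 469)*(-30))/(b(41, -215) + d) = (-41125 + (-115 - 469)*(-30))/(41 + 253526) = (-41125 - 584*(-30))/253567 = (-41125 + 17520)*(1/253567) = -23605*1/253567 = -23605/253567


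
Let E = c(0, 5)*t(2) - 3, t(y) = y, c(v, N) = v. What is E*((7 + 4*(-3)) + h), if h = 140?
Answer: -405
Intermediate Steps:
E = -3 (E = 0*2 - 3 = 0 - 3 = -3)
E*((7 + 4*(-3)) + h) = -3*((7 + 4*(-3)) + 140) = -3*((7 - 12) + 140) = -3*(-5 + 140) = -3*135 = -405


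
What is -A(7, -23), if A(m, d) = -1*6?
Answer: 6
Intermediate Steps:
A(m, d) = -6
-A(7, -23) = -1*(-6) = 6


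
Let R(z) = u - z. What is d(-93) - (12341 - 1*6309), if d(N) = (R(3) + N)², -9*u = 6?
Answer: 29812/9 ≈ 3312.4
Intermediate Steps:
u = -⅔ (u = -⅑*6 = -⅔ ≈ -0.66667)
R(z) = -⅔ - z
d(N) = (-11/3 + N)² (d(N) = ((-⅔ - 1*3) + N)² = ((-⅔ - 3) + N)² = (-11/3 + N)²)
d(-93) - (12341 - 1*6309) = (-11 + 3*(-93))²/9 - (12341 - 1*6309) = (-11 - 279)²/9 - (12341 - 6309) = (⅑)*(-290)² - 1*6032 = (⅑)*84100 - 6032 = 84100/9 - 6032 = 29812/9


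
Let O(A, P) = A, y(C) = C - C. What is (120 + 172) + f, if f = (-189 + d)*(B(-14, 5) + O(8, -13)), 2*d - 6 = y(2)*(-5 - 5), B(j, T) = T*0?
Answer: -1196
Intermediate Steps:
y(C) = 0
B(j, T) = 0
d = 3 (d = 3 + (0*(-5 - 5))/2 = 3 + (0*(-10))/2 = 3 + (½)*0 = 3 + 0 = 3)
f = -1488 (f = (-189 + 3)*(0 + 8) = -186*8 = -1488)
(120 + 172) + f = (120 + 172) - 1488 = 292 - 1488 = -1196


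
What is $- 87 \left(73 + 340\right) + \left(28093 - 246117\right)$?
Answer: $-253955$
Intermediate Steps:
$- 87 \left(73 + 340\right) + \left(28093 - 246117\right) = \left(-87\right) 413 - 218024 = -35931 - 218024 = -253955$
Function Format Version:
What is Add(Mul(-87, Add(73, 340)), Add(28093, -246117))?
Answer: -253955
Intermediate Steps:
Add(Mul(-87, Add(73, 340)), Add(28093, -246117)) = Add(Mul(-87, 413), -218024) = Add(-35931, -218024) = -253955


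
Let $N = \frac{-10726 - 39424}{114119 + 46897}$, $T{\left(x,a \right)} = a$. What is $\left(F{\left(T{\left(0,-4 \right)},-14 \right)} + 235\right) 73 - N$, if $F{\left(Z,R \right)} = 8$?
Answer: $\frac{1428156487}{80508} \approx 17739.0$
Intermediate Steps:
$N = - \frac{25075}{80508}$ ($N = - \frac{50150}{161016} = \left(-50150\right) \frac{1}{161016} = - \frac{25075}{80508} \approx -0.31146$)
$\left(F{\left(T{\left(0,-4 \right)},-14 \right)} + 235\right) 73 - N = \left(8 + 235\right) 73 - - \frac{25075}{80508} = 243 \cdot 73 + \frac{25075}{80508} = 17739 + \frac{25075}{80508} = \frac{1428156487}{80508}$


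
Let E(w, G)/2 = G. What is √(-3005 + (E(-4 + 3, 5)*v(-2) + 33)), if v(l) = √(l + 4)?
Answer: √(-2972 + 10*√2) ≈ 54.386*I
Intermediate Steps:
v(l) = √(4 + l)
E(w, G) = 2*G
√(-3005 + (E(-4 + 3, 5)*v(-2) + 33)) = √(-3005 + ((2*5)*√(4 - 2) + 33)) = √(-3005 + (10*√2 + 33)) = √(-3005 + (33 + 10*√2)) = √(-2972 + 10*√2)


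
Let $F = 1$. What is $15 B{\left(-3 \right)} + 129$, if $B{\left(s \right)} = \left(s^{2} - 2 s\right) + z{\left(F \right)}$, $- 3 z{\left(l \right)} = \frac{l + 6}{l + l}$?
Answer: $\frac{673}{2} \approx 336.5$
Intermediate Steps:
$z{\left(l \right)} = - \frac{6 + l}{6 l}$ ($z{\left(l \right)} = - \frac{\left(l + 6\right) \frac{1}{l + l}}{3} = - \frac{\left(6 + l\right) \frac{1}{2 l}}{3} = - \frac{\frac{1}{2} \frac{1}{l} \left(6 + l\right)}{3} = - \frac{6 + l}{6 l}$)
$B{\left(s \right)} = - \frac{7}{6} + s^{2} - 2 s$ ($B{\left(s \right)} = \left(s^{2} - 2 s\right) + \frac{-6 - 1}{6 \cdot 1} = \left(s^{2} - 2 s\right) + \frac{1}{6} \cdot 1 \left(-6 - 1\right) = \left(s^{2} - 2 s\right) + \frac{1}{6} \cdot 1 \left(-7\right) = \left(s^{2} - 2 s\right) - \frac{7}{6} = - \frac{7}{6} + s^{2} - 2 s$)
$15 B{\left(-3 \right)} + 129 = 15 \left(- \frac{7}{6} + \left(-3\right)^{2} - -6\right) + 129 = 15 \left(- \frac{7}{6} + 9 + 6\right) + 129 = 15 \cdot \frac{83}{6} + 129 = \frac{415}{2} + 129 = \frac{673}{2}$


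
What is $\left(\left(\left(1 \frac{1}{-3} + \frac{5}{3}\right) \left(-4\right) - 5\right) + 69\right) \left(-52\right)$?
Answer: $- \frac{9152}{3} \approx -3050.7$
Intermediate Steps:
$\left(\left(\left(1 \frac{1}{-3} + \frac{5}{3}\right) \left(-4\right) - 5\right) + 69\right) \left(-52\right) = \left(\left(\left(1 \left(- \frac{1}{3}\right) + 5 \cdot \frac{1}{3}\right) \left(-4\right) - 5\right) + 69\right) \left(-52\right) = \left(\left(\left(- \frac{1}{3} + \frac{5}{3}\right) \left(-4\right) - 5\right) + 69\right) \left(-52\right) = \left(\left(\frac{4}{3} \left(-4\right) - 5\right) + 69\right) \left(-52\right) = \left(\left(- \frac{16}{3} - 5\right) + 69\right) \left(-52\right) = \left(- \frac{31}{3} + 69\right) \left(-52\right) = \frac{176}{3} \left(-52\right) = - \frac{9152}{3}$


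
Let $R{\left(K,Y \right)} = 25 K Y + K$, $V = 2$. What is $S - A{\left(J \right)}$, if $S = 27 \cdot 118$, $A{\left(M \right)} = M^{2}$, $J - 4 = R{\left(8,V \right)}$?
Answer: $-166558$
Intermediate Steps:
$R{\left(K,Y \right)} = K + 25 K Y$ ($R{\left(K,Y \right)} = 25 K Y + K = K + 25 K Y$)
$J = 412$ ($J = 4 + 8 \left(1 + 25 \cdot 2\right) = 4 + 8 \left(1 + 50\right) = 4 + 8 \cdot 51 = 4 + 408 = 412$)
$S = 3186$
$S - A{\left(J \right)} = 3186 - 412^{2} = 3186 - 169744 = -166558$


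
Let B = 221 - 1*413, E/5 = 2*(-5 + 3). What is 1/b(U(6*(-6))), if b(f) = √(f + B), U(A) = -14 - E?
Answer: -I*√186/186 ≈ -0.073324*I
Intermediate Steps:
E = -20 (E = 5*(2*(-5 + 3)) = 5*(2*(-2)) = 5*(-4) = -20)
B = -192 (B = 221 - 413 = -192)
U(A) = 6 (U(A) = -14 - 1*(-20) = -14 + 20 = 6)
b(f) = √(-192 + f) (b(f) = √(f - 192) = √(-192 + f))
1/b(U(6*(-6))) = 1/(√(-192 + 6)) = 1/(√(-186)) = 1/(I*√186) = -I*√186/186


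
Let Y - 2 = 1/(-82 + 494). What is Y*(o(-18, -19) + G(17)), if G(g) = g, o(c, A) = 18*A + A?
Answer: -70950/103 ≈ -688.83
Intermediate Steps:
o(c, A) = 19*A
Y = 825/412 (Y = 2 + 1/(-82 + 494) = 2 + 1/412 = 825/412 ≈ 2.0024)
Y*(o(-18, -19) + G(17)) = 825*(19*(-19) + 17)/412 = 825*(-361 + 17)/412 = (825/412)*(-344) = -70950/103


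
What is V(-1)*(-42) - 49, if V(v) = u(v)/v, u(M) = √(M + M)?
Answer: -49 + 42*I*√2 ≈ -49.0 + 59.397*I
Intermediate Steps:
u(M) = √2*√M (u(M) = √(2*M) = √2*√M)
V(v) = √2/√v (V(v) = (√2*√v)/v = √2/√v)
V(-1)*(-42) - 49 = (√2/√(-1))*(-42) - 49 = (√2*(-I))*(-42) - 49 = -I*√2*(-42) - 49 = 42*I*√2 - 49 = -49 + 42*I*√2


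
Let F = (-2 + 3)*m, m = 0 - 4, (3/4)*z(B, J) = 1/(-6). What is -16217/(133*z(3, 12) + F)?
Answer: 145953/302 ≈ 483.29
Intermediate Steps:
z(B, J) = -2/9 (z(B, J) = (4/3)/(-6) = (4/3)*(-⅙) = -2/9)
m = -4
F = -4 (F = (-2 + 3)*(-4) = 1*(-4) = -4)
-16217/(133*z(3, 12) + F) = -16217/(133*(-2/9) - 4) = -16217/(-266/9 - 4) = -16217/(-302/9) = -16217*(-9/302) = 145953/302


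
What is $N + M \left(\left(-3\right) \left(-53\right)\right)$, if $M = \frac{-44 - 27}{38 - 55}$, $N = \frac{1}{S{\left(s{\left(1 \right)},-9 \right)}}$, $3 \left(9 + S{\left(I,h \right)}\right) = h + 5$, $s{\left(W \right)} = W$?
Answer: $\frac{349908}{527} \approx 663.96$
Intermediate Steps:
$S{\left(I,h \right)} = - \frac{22}{3} + \frac{h}{3}$ ($S{\left(I,h \right)} = -9 + \frac{h + 5}{3} = -9 + \frac{5 + h}{3} = -9 + \left(\frac{5}{3} + \frac{h}{3}\right) = - \frac{22}{3} + \frac{h}{3}$)
$N = - \frac{3}{31}$ ($N = \frac{1}{- \frac{22}{3} + \frac{1}{3} \left(-9\right)} = \frac{1}{- \frac{22}{3} - 3} = \frac{1}{- \frac{31}{3}} = - \frac{3}{31} \approx -0.096774$)
$M = \frac{71}{17}$ ($M = - \frac{71}{-17} = \left(-71\right) \left(- \frac{1}{17}\right) = \frac{71}{17} \approx 4.1765$)
$N + M \left(\left(-3\right) \left(-53\right)\right) = - \frac{3}{31} + \frac{71 \left(\left(-3\right) \left(-53\right)\right)}{17} = - \frac{3}{31} + \frac{71}{17} \cdot 159 = - \frac{3}{31} + \frac{11289}{17} = \frac{349908}{527}$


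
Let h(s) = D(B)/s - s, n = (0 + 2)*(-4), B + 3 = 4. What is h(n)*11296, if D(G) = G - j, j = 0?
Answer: 88956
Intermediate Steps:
B = 1 (B = -3 + 4 = 1)
n = -8 (n = 2*(-4) = -8)
D(G) = G (D(G) = G - 1*0 = G + 0 = G)
h(s) = 1/s - s
h(n)*11296 = (1/(-8) - 1*(-8))*11296 = (-⅛ + 8)*11296 = (63/8)*11296 = 88956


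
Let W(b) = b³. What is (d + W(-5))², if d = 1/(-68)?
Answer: 72267001/4624 ≈ 15629.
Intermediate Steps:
d = -1/68 ≈ -0.014706
(d + W(-5))² = (-1/68 + (-5)³)² = (-1/68 - 125)² = (-8501/68)² = 72267001/4624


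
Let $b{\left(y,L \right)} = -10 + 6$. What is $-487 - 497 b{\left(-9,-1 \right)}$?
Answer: $1501$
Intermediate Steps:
$b{\left(y,L \right)} = -4$
$-487 - 497 b{\left(-9,-1 \right)} = -487 - -1988 = -487 + 1988 = 1501$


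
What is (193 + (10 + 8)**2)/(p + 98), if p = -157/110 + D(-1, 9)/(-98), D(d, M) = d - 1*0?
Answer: 1393315/260291 ≈ 5.3529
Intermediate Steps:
D(d, M) = d (D(d, M) = d + 0 = d)
p = -3819/2695 (p = -157/110 - 1/(-98) = -157*1/110 - 1*(-1/98) = -157/110 + 1/98 = -3819/2695 ≈ -1.4171)
(193 + (10 + 8)**2)/(p + 98) = (193 + (10 + 8)**2)/(-3819/2695 + 98) = (193 + 18**2)/(260291/2695) = (193 + 324)*(2695/260291) = 517*(2695/260291) = 1393315/260291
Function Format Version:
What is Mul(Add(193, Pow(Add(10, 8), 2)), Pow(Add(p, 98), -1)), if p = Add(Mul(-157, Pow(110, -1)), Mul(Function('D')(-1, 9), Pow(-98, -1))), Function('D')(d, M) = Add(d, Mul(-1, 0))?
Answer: Rational(1393315, 260291) ≈ 5.3529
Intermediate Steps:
Function('D')(d, M) = d (Function('D')(d, M) = Add(d, 0) = d)
p = Rational(-3819, 2695) (p = Add(Mul(-157, Pow(110, -1)), Mul(-1, Pow(-98, -1))) = Add(Mul(-157, Rational(1, 110)), Mul(-1, Rational(-1, 98))) = Add(Rational(-157, 110), Rational(1, 98)) = Rational(-3819, 2695) ≈ -1.4171)
Mul(Add(193, Pow(Add(10, 8), 2)), Pow(Add(p, 98), -1)) = Mul(Add(193, Pow(Add(10, 8), 2)), Pow(Add(Rational(-3819, 2695), 98), -1)) = Mul(Add(193, Pow(18, 2)), Pow(Rational(260291, 2695), -1)) = Mul(Add(193, 324), Rational(2695, 260291)) = Mul(517, Rational(2695, 260291)) = Rational(1393315, 260291)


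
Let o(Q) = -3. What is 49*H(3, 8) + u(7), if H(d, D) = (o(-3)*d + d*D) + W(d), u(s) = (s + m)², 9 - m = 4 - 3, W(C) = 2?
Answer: 1058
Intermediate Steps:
m = 8 (m = 9 - (4 - 3) = 9 - 1*1 = 9 - 1 = 8)
u(s) = (8 + s)² (u(s) = (s + 8)² = (8 + s)²)
H(d, D) = 2 - 3*d + D*d (H(d, D) = (-3*d + d*D) + 2 = (-3*d + D*d) + 2 = 2 - 3*d + D*d)
49*H(3, 8) + u(7) = 49*(2 - 3*3 + 8*3) + (8 + 7)² = 49*(2 - 9 + 24) + 15² = 49*17 + 225 = 833 + 225 = 1058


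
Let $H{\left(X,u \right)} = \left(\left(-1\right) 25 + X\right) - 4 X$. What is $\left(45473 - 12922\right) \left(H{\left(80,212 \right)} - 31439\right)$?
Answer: $-1031996904$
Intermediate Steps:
$H{\left(X,u \right)} = -25 - 3 X$ ($H{\left(X,u \right)} = \left(-25 + X\right) - 4 X = -25 - 3 X$)
$\left(45473 - 12922\right) \left(H{\left(80,212 \right)} - 31439\right) = \left(45473 - 12922\right) \left(\left(-25 - 240\right) - 31439\right) = 32551 \left(\left(-25 - 240\right) - 31439\right) = 32551 \left(-265 - 31439\right) = 32551 \left(-31704\right) = -1031996904$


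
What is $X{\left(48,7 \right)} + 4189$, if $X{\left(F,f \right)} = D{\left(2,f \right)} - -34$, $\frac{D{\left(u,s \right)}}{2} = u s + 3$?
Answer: $4257$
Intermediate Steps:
$D{\left(u,s \right)} = 6 + 2 s u$ ($D{\left(u,s \right)} = 2 \left(u s + 3\right) = 2 \left(s u + 3\right) = 2 \left(3 + s u\right) = 6 + 2 s u$)
$X{\left(F,f \right)} = 40 + 4 f$ ($X{\left(F,f \right)} = \left(6 + 2 f 2\right) - -34 = \left(6 + 4 f\right) + 34 = 40 + 4 f$)
$X{\left(48,7 \right)} + 4189 = \left(40 + 4 \cdot 7\right) + 4189 = \left(40 + 28\right) + 4189 = 68 + 4189 = 4257$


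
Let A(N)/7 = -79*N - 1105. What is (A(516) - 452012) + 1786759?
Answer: 1041664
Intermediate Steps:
A(N) = -7735 - 553*N (A(N) = 7*(-79*N - 1105) = 7*(-1105 - 79*N) = -7735 - 553*N)
(A(516) - 452012) + 1786759 = ((-7735 - 553*516) - 452012) + 1786759 = ((-7735 - 285348) - 452012) + 1786759 = (-293083 - 452012) + 1786759 = -745095 + 1786759 = 1041664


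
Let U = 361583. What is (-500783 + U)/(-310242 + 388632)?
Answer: -4640/2613 ≈ -1.7757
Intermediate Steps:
(-500783 + U)/(-310242 + 388632) = (-500783 + 361583)/(-310242 + 388632) = -139200/78390 = -139200*1/78390 = -4640/2613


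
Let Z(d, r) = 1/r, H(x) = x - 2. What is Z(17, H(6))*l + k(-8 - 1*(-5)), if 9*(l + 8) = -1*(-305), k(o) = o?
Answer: 125/36 ≈ 3.4722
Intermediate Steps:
H(x) = -2 + x
l = 233/9 (l = -8 + (-1*(-305))/9 = -8 + (⅑)*305 = -8 + 305/9 = 233/9 ≈ 25.889)
Z(17, H(6))*l + k(-8 - 1*(-5)) = (233/9)/(-2 + 6) + (-8 - 1*(-5)) = (233/9)/4 + (-8 + 5) = (¼)*(233/9) - 3 = 233/36 - 3 = 125/36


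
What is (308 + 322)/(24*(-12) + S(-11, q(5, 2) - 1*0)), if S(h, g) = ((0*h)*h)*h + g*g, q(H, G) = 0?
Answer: -35/16 ≈ -2.1875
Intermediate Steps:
S(h, g) = g² (S(h, g) = (0*h)*h + g² = 0*h + g² = 0 + g² = g²)
(308 + 322)/(24*(-12) + S(-11, q(5, 2) - 1*0)) = (308 + 322)/(24*(-12) + (0 - 1*0)²) = 630/(-288 + (0 + 0)²) = 630/(-288 + 0²) = 630/(-288 + 0) = 630/(-288) = 630*(-1/288) = -35/16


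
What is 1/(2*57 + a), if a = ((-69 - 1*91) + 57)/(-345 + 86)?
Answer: 259/29629 ≈ 0.0087414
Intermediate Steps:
a = 103/259 (a = ((-69 - 91) + 57)/(-259) = (-160 + 57)*(-1/259) = -103*(-1/259) = 103/259 ≈ 0.39768)
1/(2*57 + a) = 1/(2*57 + 103/259) = 1/(114 + 103/259) = 1/(29629/259) = 259/29629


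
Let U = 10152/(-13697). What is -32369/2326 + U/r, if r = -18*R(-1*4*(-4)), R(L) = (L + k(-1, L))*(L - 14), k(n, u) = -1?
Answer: -2216572321/159296110 ≈ -13.915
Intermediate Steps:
R(L) = (-1 + L)*(-14 + L) (R(L) = (L - 1)*(L - 14) = (-1 + L)*(-14 + L))
U = -10152/13697 (U = 10152*(-1/13697) = -10152/13697 ≈ -0.74118)
r = -540 (r = -18*(14 + (-1*4*(-4))**2 - 15*(-1*4)*(-4)) = -18*(14 + (-4*(-4))**2 - (-60)*(-4)) = -18*(14 + 16**2 - 15*16) = -18*(14 + 256 - 240) = -18*30 = -540)
-32369/2326 + U/r = -32369/2326 - 10152/13697/(-540) = -32369*1/2326 - 10152/13697*(-1/540) = -32369/2326 + 94/68485 = -2216572321/159296110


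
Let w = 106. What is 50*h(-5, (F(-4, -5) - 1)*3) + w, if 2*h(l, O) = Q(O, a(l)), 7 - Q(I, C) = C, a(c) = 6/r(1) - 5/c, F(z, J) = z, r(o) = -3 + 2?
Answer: 406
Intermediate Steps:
r(o) = -1
a(c) = -6 - 5/c (a(c) = 6/(-1) - 5/c = 6*(-1) - 5/c = -6 - 5/c)
Q(I, C) = 7 - C
h(l, O) = 13/2 + 5/(2*l) (h(l, O) = (7 - (-6 - 5/l))/2 = (7 + (6 + 5/l))/2 = (13 + 5/l)/2 = 13/2 + 5/(2*l))
50*h(-5, (F(-4, -5) - 1)*3) + w = 50*((½)*(5 + 13*(-5))/(-5)) + 106 = 50*((½)*(-⅕)*(5 - 65)) + 106 = 50*((½)*(-⅕)*(-60)) + 106 = 50*6 + 106 = 300 + 106 = 406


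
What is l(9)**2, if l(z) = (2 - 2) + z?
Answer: 81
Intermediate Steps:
l(z) = z (l(z) = 0 + z = z)
l(9)**2 = 9**2 = 81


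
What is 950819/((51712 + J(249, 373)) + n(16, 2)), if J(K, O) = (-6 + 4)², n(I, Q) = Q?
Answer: 950819/51718 ≈ 18.385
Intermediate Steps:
J(K, O) = 4 (J(K, O) = (-2)² = 4)
950819/((51712 + J(249, 373)) + n(16, 2)) = 950819/((51712 + 4) + 2) = 950819/(51716 + 2) = 950819/51718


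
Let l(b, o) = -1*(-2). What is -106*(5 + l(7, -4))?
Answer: -742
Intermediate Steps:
l(b, o) = 2
-106*(5 + l(7, -4)) = -106*(5 + 2) = -106*7 = -742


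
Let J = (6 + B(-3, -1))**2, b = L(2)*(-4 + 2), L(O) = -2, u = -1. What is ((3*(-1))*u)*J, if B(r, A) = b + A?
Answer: 243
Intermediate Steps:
b = 4 (b = -2*(-4 + 2) = -2*(-2) = 4)
B(r, A) = 4 + A
J = 81 (J = (6 + (4 - 1))**2 = (6 + 3)**2 = 9**2 = 81)
((3*(-1))*u)*J = ((3*(-1))*(-1))*81 = -3*(-1)*81 = 3*81 = 243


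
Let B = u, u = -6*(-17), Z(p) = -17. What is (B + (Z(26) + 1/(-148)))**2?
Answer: 158231241/21904 ≈ 7223.9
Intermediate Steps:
u = 102
B = 102
(B + (Z(26) + 1/(-148)))**2 = (102 + (-17 + 1/(-148)))**2 = (102 + (-17 - 1/148))**2 = (102 - 2517/148)**2 = (12579/148)**2 = 158231241/21904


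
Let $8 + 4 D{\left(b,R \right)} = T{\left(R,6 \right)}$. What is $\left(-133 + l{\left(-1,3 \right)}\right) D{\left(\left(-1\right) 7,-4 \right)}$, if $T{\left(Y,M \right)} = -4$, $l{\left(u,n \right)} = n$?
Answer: $390$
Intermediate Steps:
$D{\left(b,R \right)} = -3$ ($D{\left(b,R \right)} = -2 + \frac{1}{4} \left(-4\right) = -2 - 1 = -3$)
$\left(-133 + l{\left(-1,3 \right)}\right) D{\left(\left(-1\right) 7,-4 \right)} = \left(-133 + 3\right) \left(-3\right) = \left(-130\right) \left(-3\right) = 390$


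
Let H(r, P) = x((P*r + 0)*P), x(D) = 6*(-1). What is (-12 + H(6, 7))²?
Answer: 324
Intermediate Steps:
x(D) = -6
H(r, P) = -6
(-12 + H(6, 7))² = (-12 - 6)² = (-18)² = 324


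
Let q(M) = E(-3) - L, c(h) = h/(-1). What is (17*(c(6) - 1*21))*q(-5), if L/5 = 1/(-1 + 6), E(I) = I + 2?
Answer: 918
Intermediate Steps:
E(I) = 2 + I
L = 1 (L = 5/(-1 + 6) = 5/5 = 5*(⅕) = 1)
c(h) = -h (c(h) = h*(-1) = -h)
q(M) = -2 (q(M) = (2 - 3) - 1*1 = -1 - 1 = -2)
(17*(c(6) - 1*21))*q(-5) = (17*(-1*6 - 1*21))*(-2) = (17*(-6 - 21))*(-2) = (17*(-27))*(-2) = -459*(-2) = 918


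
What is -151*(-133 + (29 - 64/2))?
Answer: 20536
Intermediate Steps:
-151*(-133 + (29 - 64/2)) = -151*(-133 + (29 - 1*32)) = -151*(-133 + (29 - 32)) = -151*(-133 - 3) = -151*(-136) = 20536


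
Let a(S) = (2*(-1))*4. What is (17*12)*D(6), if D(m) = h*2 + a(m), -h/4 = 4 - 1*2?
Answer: -4896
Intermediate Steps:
h = -8 (h = -4*(4 - 1*2) = -4*(4 - 2) = -4*2 = -8)
a(S) = -8 (a(S) = -2*4 = -8)
D(m) = -24 (D(m) = -8*2 - 8 = -16 - 8 = -24)
(17*12)*D(6) = (17*12)*(-24) = 204*(-24) = -4896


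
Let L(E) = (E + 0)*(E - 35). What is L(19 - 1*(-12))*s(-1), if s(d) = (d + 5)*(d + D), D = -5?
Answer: 2976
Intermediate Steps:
L(E) = E*(-35 + E)
s(d) = (-5 + d)*(5 + d) (s(d) = (d + 5)*(d - 5) = (5 + d)*(-5 + d) = (-5 + d)*(5 + d))
L(19 - 1*(-12))*s(-1) = ((19 - 1*(-12))*(-35 + (19 - 1*(-12))))*(-25 + (-1)²) = ((19 + 12)*(-35 + (19 + 12)))*(-25 + 1) = (31*(-35 + 31))*(-24) = (31*(-4))*(-24) = -124*(-24) = 2976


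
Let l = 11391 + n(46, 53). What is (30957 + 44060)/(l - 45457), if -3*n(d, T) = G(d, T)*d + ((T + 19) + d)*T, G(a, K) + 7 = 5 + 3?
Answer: -75017/36166 ≈ -2.0742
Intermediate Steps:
G(a, K) = 1 (G(a, K) = -7 + (5 + 3) = -7 + 8 = 1)
n(d, T) = -d/3 - T*(19 + T + d)/3 (n(d, T) = -(1*d + ((T + 19) + d)*T)/3 = -(d + ((19 + T) + d)*T)/3 = -(d + (19 + T + d)*T)/3 = -(d + T*(19 + T + d))/3 = -d/3 - T*(19 + T + d)/3)
l = 9291 (l = 11391 + (-19/3*53 - ⅓*46 - ⅓*53² - ⅓*53*46) = 11391 + (-1007/3 - 46/3 - ⅓*2809 - 2438/3) = 11391 + (-1007/3 - 46/3 - 2809/3 - 2438/3) = 11391 - 2100 = 9291)
(30957 + 44060)/(l - 45457) = (30957 + 44060)/(9291 - 45457) = 75017/(-36166) = 75017*(-1/36166) = -75017/36166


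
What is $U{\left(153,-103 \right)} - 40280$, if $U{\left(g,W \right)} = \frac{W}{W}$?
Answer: $-40279$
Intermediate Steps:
$U{\left(g,W \right)} = 1$
$U{\left(153,-103 \right)} - 40280 = 1 - 40280 = -40279$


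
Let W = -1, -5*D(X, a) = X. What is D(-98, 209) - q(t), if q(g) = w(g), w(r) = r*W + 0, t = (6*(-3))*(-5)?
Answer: 548/5 ≈ 109.60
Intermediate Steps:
D(X, a) = -X/5
t = 90 (t = -18*(-5) = 90)
w(r) = -r (w(r) = r*(-1) + 0 = -r + 0 = -r)
q(g) = -g
D(-98, 209) - q(t) = -⅕*(-98) - (-1)*90 = 98/5 - 1*(-90) = 98/5 + 90 = 548/5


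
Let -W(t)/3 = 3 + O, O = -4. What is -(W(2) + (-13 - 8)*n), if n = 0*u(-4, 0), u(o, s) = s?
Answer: -3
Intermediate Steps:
W(t) = 3 (W(t) = -3*(3 - 4) = -3*(-1) = 3)
n = 0 (n = 0*0 = 0)
-(W(2) + (-13 - 8)*n) = -(3 + (-13 - 8)*0) = -(3 - 21*0) = -(3 + 0) = -1*3 = -3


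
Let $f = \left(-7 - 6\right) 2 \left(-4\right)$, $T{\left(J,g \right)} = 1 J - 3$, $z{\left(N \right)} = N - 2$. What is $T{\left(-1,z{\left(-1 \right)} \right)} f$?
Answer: $-416$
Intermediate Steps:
$z{\left(N \right)} = -2 + N$
$T{\left(J,g \right)} = -3 + J$ ($T{\left(J,g \right)} = J - 3 = -3 + J$)
$f = 104$ ($f = \left(-13\right) \left(-8\right) = 104$)
$T{\left(-1,z{\left(-1 \right)} \right)} f = \left(-3 - 1\right) 104 = \left(-4\right) 104 = -416$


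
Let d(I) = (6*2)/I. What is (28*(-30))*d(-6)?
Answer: 1680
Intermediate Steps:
d(I) = 12/I
(28*(-30))*d(-6) = (28*(-30))*(12/(-6)) = -10080*(-1)/6 = -840*(-2) = 1680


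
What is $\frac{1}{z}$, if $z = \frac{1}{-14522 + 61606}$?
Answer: $47084$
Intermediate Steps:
$z = \frac{1}{47084} \approx 2.1239 \cdot 10^{-5}$
$\frac{1}{z} = \frac{1}{\frac{1}{47084}} = 47084$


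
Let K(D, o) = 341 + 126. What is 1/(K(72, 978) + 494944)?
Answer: 1/495411 ≈ 2.0185e-6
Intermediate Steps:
K(D, o) = 467
1/(K(72, 978) + 494944) = 1/(467 + 494944) = 1/495411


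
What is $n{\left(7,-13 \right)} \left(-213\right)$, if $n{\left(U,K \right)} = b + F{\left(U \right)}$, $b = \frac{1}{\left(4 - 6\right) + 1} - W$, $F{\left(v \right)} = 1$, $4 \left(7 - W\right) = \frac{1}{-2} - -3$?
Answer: $\frac{10863}{8} \approx 1357.9$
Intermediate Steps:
$W = \frac{51}{8}$ ($W = 7 - \frac{\frac{1}{-2} - -3}{4} = 7 - \frac{- \frac{1}{2} + 3}{4} = 7 - \frac{5}{8} = \frac{51}{8} \approx 6.375$)
$b = - \frac{59}{8}$ ($b = \frac{1}{\left(4 - 6\right) + 1} - \frac{51}{8} = \frac{1}{-2 + 1} - \frac{51}{8} = \frac{1}{-1} - \frac{51}{8} = -1 - \frac{51}{8} = - \frac{59}{8} \approx -7.375$)
$n{\left(U,K \right)} = - \frac{51}{8}$ ($n{\left(U,K \right)} = - \frac{59}{8} + 1 = - \frac{51}{8}$)
$n{\left(7,-13 \right)} \left(-213\right) = \left(- \frac{51}{8}\right) \left(-213\right) = \frac{10863}{8}$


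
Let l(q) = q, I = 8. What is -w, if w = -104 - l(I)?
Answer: 112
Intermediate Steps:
w = -112 (w = -104 - 1*8 = -104 - 8 = -112)
-w = -1*(-112) = 112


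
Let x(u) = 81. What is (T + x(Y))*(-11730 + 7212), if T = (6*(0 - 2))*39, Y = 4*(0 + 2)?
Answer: 1748466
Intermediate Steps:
Y = 8 (Y = 4*2 = 8)
T = -468 (T = (6*(-2))*39 = -12*39 = -468)
(T + x(Y))*(-11730 + 7212) = (-468 + 81)*(-11730 + 7212) = -387*(-4518) = 1748466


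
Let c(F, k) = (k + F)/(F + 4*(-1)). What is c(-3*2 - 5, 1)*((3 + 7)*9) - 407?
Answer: -347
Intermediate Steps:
c(F, k) = (F + k)/(-4 + F) (c(F, k) = (F + k)/(F - 4) = (F + k)/(-4 + F))
c(-3*2 - 5, 1)*((3 + 7)*9) - 407 = (((-3*2 - 5) + 1)/(-4 + (-3*2 - 5)))*((3 + 7)*9) - 407 = (((-6 - 5) + 1)/(-4 + (-6 - 5)))*(10*9) - 407 = ((-11 + 1)/(-4 - 11))*90 - 407 = (-10/(-15))*90 - 407 = -1/15*(-10)*90 - 407 = (2/3)*90 - 407 = 60 - 407 = -347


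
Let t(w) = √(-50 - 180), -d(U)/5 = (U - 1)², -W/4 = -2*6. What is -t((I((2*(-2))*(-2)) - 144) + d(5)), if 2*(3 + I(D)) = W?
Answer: -I*√230 ≈ -15.166*I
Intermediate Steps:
W = 48 (W = -(-8)*6 = -4*(-12) = 48)
d(U) = -5*(-1 + U)² (d(U) = -5*(U - 1)² = -5*(-1 + U)²)
I(D) = 21 (I(D) = -3 + (½)*48 = -3 + 24 = 21)
t(w) = I*√230 (t(w) = √(-230) = I*√230)
-t((I((2*(-2))*(-2)) - 144) + d(5)) = -I*√230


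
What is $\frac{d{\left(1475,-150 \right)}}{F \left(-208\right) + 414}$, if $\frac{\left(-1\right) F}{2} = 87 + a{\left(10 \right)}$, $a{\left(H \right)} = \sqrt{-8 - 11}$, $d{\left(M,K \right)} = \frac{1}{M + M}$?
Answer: $\frac{18303}{1981348767500} - \frac{52 i \sqrt{19}}{495337191875} \approx 9.2377 \cdot 10^{-9} - 4.5759 \cdot 10^{-10} i$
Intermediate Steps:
$d{\left(M,K \right)} = \frac{1}{2 M}$
$a{\left(H \right)} = i \sqrt{19}$ ($a{\left(H \right)} = \sqrt{-19} = i \sqrt{19}$)
$F = -174 - 2 i \sqrt{19}$ ($F = - 2 \left(87 + i \sqrt{19}\right) = -174 - 2 i \sqrt{19} \approx -174.0 - 8.7178 i$)
$\frac{d{\left(1475,-150 \right)}}{F \left(-208\right) + 414} = \frac{\frac{1}{2} \cdot \frac{1}{1475}}{\left(-174 - 2 i \sqrt{19}\right) \left(-208\right) + 414} = \frac{\frac{1}{2} \cdot \frac{1}{1475}}{\left(36192 + 416 i \sqrt{19}\right) + 414} = \frac{1}{2950 \left(36606 + 416 i \sqrt{19}\right)}$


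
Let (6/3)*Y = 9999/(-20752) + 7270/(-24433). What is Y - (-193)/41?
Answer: 179512898889/41576756512 ≈ 4.3176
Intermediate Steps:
Y = -395172607/1014067232 (Y = (9999/(-20752) + 7270/(-24433))/2 = (9999*(-1/20752) + 7270*(-1/24433))/2 = (-9999/20752 - 7270/24433)/2 = (½)*(-395172607/507033616) = -395172607/1014067232 ≈ -0.38969)
Y - (-193)/41 = -395172607/1014067232 - (-193)/41 = -395172607/1014067232 - 1*(-193/41) = -395172607/1014067232 + 193/41 = 179512898889/41576756512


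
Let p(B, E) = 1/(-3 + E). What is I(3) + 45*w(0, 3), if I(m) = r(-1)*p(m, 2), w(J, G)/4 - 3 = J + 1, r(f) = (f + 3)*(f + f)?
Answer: 724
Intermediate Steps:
r(f) = 2*f*(3 + f) (r(f) = (3 + f)*(2*f) = 2*f*(3 + f))
w(J, G) = 16 + 4*J (w(J, G) = 12 + 4*(J + 1) = 12 + 4*(1 + J) = 12 + (4 + 4*J) = 16 + 4*J)
I(m) = 4 (I(m) = (2*(-1)*(3 - 1))/(-3 + 2) = (2*(-1)*2)/(-1) = -4*(-1) = 4)
I(3) + 45*w(0, 3) = 4 + 45*(16 + 4*0) = 4 + 45*(16 + 0) = 4 + 45*16 = 4 + 720 = 724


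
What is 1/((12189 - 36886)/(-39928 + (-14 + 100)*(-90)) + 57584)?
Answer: 47668/2744938809 ≈ 1.7366e-5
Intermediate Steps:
1/((12189 - 36886)/(-39928 + (-14 + 100)*(-90)) + 57584) = 1/(-24697/(-39928 + 86*(-90)) + 57584) = 1/(-24697/(-39928 - 7740) + 57584) = 1/(-24697/(-47668) + 57584) = 1/(-24697*(-1/47668) + 57584) = 1/(24697/47668 + 57584) = 1/(2744938809/47668) = 47668/2744938809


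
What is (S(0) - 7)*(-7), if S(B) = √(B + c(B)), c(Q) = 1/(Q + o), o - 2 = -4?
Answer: 49 - 7*I*√2/2 ≈ 49.0 - 4.9497*I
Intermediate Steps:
o = -2 (o = 2 - 4 = -2)
c(Q) = 1/(-2 + Q) (c(Q) = 1/(Q - 2) = 1/(-2 + Q))
S(B) = √(B + 1/(-2 + B))
(S(0) - 7)*(-7) = (√((1 + 0*(-2 + 0))/(-2 + 0)) - 7)*(-7) = (√((1 + 0*(-2))/(-2)) - 7)*(-7) = (√(-(1 + 0)/2) - 7)*(-7) = (√(-½*1) - 7)*(-7) = (√(-½) - 7)*(-7) = (I*√2/2 - 7)*(-7) = (-7 + I*√2/2)*(-7) = 49 - 7*I*√2/2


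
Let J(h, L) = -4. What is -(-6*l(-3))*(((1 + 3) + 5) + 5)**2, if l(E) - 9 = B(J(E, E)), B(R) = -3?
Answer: 7056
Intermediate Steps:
l(E) = 6 (l(E) = 9 - 3 = 6)
-(-6*l(-3))*(((1 + 3) + 5) + 5)**2 = -(-6*6)*(((1 + 3) + 5) + 5)**2 = -(-36)*((4 + 5) + 5)**2 = -(-36)*(9 + 5)**2 = -(-36)*14**2 = -(-36)*196 = -1*(-7056) = 7056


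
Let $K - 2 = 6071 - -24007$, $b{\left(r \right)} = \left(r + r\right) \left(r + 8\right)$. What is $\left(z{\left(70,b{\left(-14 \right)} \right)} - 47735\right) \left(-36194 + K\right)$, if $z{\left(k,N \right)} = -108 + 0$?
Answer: $292512102$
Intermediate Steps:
$b{\left(r \right)} = 2 r \left(8 + r\right)$
$z{\left(k,N \right)} = -108$
$K = 30080$ ($K = 2 + \left(6071 - -24007\right) = 2 + \left(6071 + 24007\right) = 2 + 30078 = 30080$)
$\left(z{\left(70,b{\left(-14 \right)} \right)} - 47735\right) \left(-36194 + K\right) = \left(-108 - 47735\right) \left(-36194 + 30080\right) = \left(-47843\right) \left(-6114\right) = 292512102$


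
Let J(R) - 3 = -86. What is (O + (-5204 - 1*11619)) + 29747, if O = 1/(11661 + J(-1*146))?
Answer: 149634073/11578 ≈ 12924.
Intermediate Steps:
J(R) = -83 (J(R) = 3 - 86 = -83)
O = 1/11578 (O = 1/(11661 - 83) = 1/11578 ≈ 8.6371e-5)
(O + (-5204 - 1*11619)) + 29747 = (1/11578 + (-5204 - 1*11619)) + 29747 = (1/11578 + (-5204 - 11619)) + 29747 = (1/11578 - 16823) + 29747 = -194776693/11578 + 29747 = 149634073/11578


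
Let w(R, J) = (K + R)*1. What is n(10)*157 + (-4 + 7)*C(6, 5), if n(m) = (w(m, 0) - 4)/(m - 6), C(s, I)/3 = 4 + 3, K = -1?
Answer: 1037/4 ≈ 259.25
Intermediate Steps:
C(s, I) = 21 (C(s, I) = 3*(4 + 3) = 3*7 = 21)
w(R, J) = -1 + R (w(R, J) = (-1 + R)*1 = -1 + R)
n(m) = (-5 + m)/(-6 + m) (n(m) = ((-1 + m) - 4)/(m - 6) = (-5 + m)/(-6 + m))
n(10)*157 + (-4 + 7)*C(6, 5) = ((-5 + 10)/(-6 + 10))*157 + (-4 + 7)*21 = (5/4)*157 + 3*21 = ((1/4)*5)*157 + 63 = (5/4)*157 + 63 = 785/4 + 63 = 1037/4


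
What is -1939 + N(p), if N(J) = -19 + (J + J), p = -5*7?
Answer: -2028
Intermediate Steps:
p = -35
N(J) = -19 + 2*J
-1939 + N(p) = -1939 + (-19 + 2*(-35)) = -1939 + (-19 - 70) = -1939 - 89 = -2028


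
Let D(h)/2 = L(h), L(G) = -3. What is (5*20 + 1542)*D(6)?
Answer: -9852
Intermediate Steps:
D(h) = -6 (D(h) = 2*(-3) = -6)
(5*20 + 1542)*D(6) = (5*20 + 1542)*(-6) = (100 + 1542)*(-6) = 1642*(-6) = -9852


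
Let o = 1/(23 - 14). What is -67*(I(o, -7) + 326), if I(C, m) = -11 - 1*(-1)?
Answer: -21172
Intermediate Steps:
o = ⅑ (o = 1/9 = ⅑ ≈ 0.11111)
I(C, m) = -10 (I(C, m) = -11 + 1 = -10)
-67*(I(o, -7) + 326) = -67*(-10 + 326) = -67*316 = -21172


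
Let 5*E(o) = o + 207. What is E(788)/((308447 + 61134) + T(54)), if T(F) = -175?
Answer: 199/369406 ≈ 0.00053870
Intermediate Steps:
E(o) = 207/5 + o/5 (E(o) = (o + 207)/5 = (207 + o)/5 = 207/5 + o/5)
E(788)/((308447 + 61134) + T(54)) = (207/5 + (⅕)*788)/((308447 + 61134) - 175) = (207/5 + 788/5)/(369581 - 175) = 199/369406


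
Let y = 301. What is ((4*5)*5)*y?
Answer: 30100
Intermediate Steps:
((4*5)*5)*y = ((4*5)*5)*301 = (20*5)*301 = 100*301 = 30100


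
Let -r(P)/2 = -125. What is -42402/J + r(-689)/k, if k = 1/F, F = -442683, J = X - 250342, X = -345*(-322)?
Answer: -7705561618299/69626 ≈ -1.1067e+8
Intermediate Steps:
X = 111090
r(P) = 250 (r(P) = -2*(-125) = 250)
J = -139252 (J = 111090 - 250342 = -139252)
k = -1/442683 (k = 1/(-442683) = -1/442683 ≈ -2.2590e-6)
-42402/J + r(-689)/k = -42402/(-139252) + 250/(-1/442683) = -42402*(-1/139252) + 250*(-442683) = 21201/69626 - 110670750 = -7705561618299/69626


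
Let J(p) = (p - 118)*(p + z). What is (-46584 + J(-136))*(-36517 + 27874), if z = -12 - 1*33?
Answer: 5272230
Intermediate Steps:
z = -45 (z = -12 - 33 = -45)
J(p) = (-118 + p)*(-45 + p) (J(p) = (p - 118)*(p - 45) = (-118 + p)*(-45 + p))
(-46584 + J(-136))*(-36517 + 27874) = (-46584 + (5310 + (-136)**2 - 163*(-136)))*(-36517 + 27874) = (-46584 + (5310 + 18496 + 22168))*(-8643) = (-46584 + 45974)*(-8643) = -610*(-8643) = 5272230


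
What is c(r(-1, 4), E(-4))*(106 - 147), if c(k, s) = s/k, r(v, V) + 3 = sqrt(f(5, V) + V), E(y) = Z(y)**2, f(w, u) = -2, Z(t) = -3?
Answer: 1107/7 + 369*sqrt(2)/7 ≈ 232.69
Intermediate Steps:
E(y) = 9 (E(y) = (-3)**2 = 9)
r(v, V) = -3 + sqrt(-2 + V)
c(r(-1, 4), E(-4))*(106 - 147) = (9/(-3 + sqrt(-2 + 4)))*(106 - 147) = (9/(-3 + sqrt(2)))*(-41) = -369/(-3 + sqrt(2))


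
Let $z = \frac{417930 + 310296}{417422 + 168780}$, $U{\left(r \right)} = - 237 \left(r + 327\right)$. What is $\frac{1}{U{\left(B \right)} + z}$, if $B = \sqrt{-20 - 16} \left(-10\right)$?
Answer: $- \frac{369871809749827}{29629311394576756122} - \frac{33933737499395 i}{14814655697288378061} \approx -1.2483 \cdot 10^{-5} - 2.2906 \cdot 10^{-6} i$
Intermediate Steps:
$B = - 60 i$ ($B = \sqrt{-36} \left(-10\right) = 6 i \left(-10\right) = - 60 i \approx - 60.0 i$)
$U{\left(r \right)} = -77499 - 237 r$ ($U{\left(r \right)} = - 237 \left(327 + r\right) = -77499 - 237 r$)
$z = \frac{364113}{293101}$ ($z = \frac{728226}{586202} = 728226 \cdot \frac{1}{586202} = \frac{364113}{293101} \approx 1.2423$)
$\frac{1}{U{\left(B \right)} + z} = \frac{1}{\left(-77499 - 237 \left(- 60 i\right)\right) + \frac{364113}{293101}} = \frac{1}{\left(-77499 + 14220 i\right) + \frac{364113}{293101}} = \frac{1}{- \frac{22714670286}{293101} + 14220 i} = \frac{85908196201 \left(- \frac{22714670286}{293101} - 14220 i\right)}{533327605102381610196}$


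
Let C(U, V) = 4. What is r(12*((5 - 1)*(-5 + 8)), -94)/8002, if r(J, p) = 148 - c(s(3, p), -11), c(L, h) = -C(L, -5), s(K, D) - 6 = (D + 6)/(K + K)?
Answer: 76/4001 ≈ 0.018995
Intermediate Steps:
s(K, D) = 6 + (6 + D)/(2*K) (s(K, D) = 6 + (D + 6)/(K + K) = 6 + (6 + D)/((2*K)) = 6 + (6 + D)*(1/(2*K)) = 6 + (6 + D)/(2*K))
c(L, h) = -4 (c(L, h) = -1*4 = -4)
r(J, p) = 152 (r(J, p) = 148 - 1*(-4) = 148 + 4 = 152)
r(12*((5 - 1)*(-5 + 8)), -94)/8002 = 152/8002 = 152*(1/8002) = 76/4001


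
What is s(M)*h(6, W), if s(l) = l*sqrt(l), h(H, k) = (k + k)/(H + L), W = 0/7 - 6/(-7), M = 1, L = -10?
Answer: -3/7 ≈ -0.42857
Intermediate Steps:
W = 6/7 (W = 0*(1/7) - 6*(-1/7) = 0 + 6/7 = 6/7 ≈ 0.85714)
h(H, k) = 2*k/(-10 + H) (h(H, k) = (k + k)/(H - 10) = (2*k)/(-10 + H) = 2*k/(-10 + H))
s(l) = l**(3/2)
s(M)*h(6, W) = 1**(3/2)*(2*(6/7)/(-10 + 6)) = 1*(2*(6/7)/(-4)) = 1*(2*(6/7)*(-1/4)) = 1*(-3/7) = -3/7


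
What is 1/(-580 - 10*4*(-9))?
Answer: -1/220 ≈ -0.0045455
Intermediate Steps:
1/(-580 - 10*4*(-9)) = 1/(-580 - 40*(-9)) = 1/(-580 + 360) = 1/(-220) = -1/220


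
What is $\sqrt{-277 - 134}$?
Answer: $i \sqrt{411} \approx 20.273 i$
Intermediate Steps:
$\sqrt{-277 - 134} = \sqrt{-411} = i \sqrt{411}$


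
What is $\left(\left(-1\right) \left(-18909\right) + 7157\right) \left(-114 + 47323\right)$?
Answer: $1230549794$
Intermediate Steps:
$\left(\left(-1\right) \left(-18909\right) + 7157\right) \left(-114 + 47323\right) = \left(18909 + 7157\right) 47209 = 26066 \cdot 47209 = 1230549794$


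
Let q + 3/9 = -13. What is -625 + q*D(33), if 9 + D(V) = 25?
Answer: -2515/3 ≈ -838.33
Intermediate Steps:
q = -40/3 (q = -1/3 - 13 = -40/3 ≈ -13.333)
D(V) = 16 (D(V) = -9 + 25 = 16)
-625 + q*D(33) = -625 - 40/3*16 = -625 - 640/3 = -2515/3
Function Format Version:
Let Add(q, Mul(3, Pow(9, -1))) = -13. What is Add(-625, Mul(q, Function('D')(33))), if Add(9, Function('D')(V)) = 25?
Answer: Rational(-2515, 3) ≈ -838.33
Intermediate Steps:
q = Rational(-40, 3) (q = Add(Rational(-1, 3), -13) = Rational(-40, 3) ≈ -13.333)
Function('D')(V) = 16 (Function('D')(V) = Add(-9, 25) = 16)
Add(-625, Mul(q, Function('D')(33))) = Add(-625, Mul(Rational(-40, 3), 16)) = Add(-625, Rational(-640, 3)) = Rational(-2515, 3)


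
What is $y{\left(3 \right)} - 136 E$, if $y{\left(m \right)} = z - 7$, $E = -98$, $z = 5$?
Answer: $13326$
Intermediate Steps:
$y{\left(m \right)} = -2$ ($y{\left(m \right)} = 5 - 7 = -2$)
$y{\left(3 \right)} - 136 E = -2 - -13328 = -2 + 13328 = 13326$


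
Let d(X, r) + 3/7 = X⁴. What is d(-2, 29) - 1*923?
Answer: -6352/7 ≈ -907.43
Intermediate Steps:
d(X, r) = -3/7 + X⁴
d(-2, 29) - 1*923 = (-3/7 + (-2)⁴) - 1*923 = (-3/7 + 16) - 923 = 109/7 - 923 = -6352/7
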